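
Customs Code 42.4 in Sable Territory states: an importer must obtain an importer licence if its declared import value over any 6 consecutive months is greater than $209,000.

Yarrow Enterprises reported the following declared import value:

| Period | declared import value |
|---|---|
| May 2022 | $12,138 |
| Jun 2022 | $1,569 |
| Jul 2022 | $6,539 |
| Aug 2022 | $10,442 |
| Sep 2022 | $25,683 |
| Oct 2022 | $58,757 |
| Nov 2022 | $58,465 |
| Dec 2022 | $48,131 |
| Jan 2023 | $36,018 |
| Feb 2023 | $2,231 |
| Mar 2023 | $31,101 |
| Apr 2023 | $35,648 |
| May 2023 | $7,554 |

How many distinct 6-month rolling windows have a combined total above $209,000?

May 2022–Oct 2022: $12,138 + $1,569 + $6,539 + $10,442 + $25,683 + $58,757 = $115,128 (under)
Jun 2022–Nov 2022: $1,569 + $6,539 + $10,442 + $25,683 + $58,757 + $58,465 = $161,455 (under)
Jul 2022–Dec 2022: $6,539 + $10,442 + $25,683 + $58,757 + $58,465 + $48,131 = $208,017 (under)
Aug 2022–Jan 2023: $10,442 + $25,683 + $58,757 + $58,465 + $48,131 + $36,018 = $237,496 (over)
Sep 2022–Feb 2023: $25,683 + $58,757 + $58,465 + $48,131 + $36,018 + $2,231 = $229,285 (over)
Oct 2022–Mar 2023: $58,757 + $58,465 + $48,131 + $36,018 + $2,231 + $31,101 = $234,703 (over)
Nov 2022–Apr 2023: $58,465 + $48,131 + $36,018 + $2,231 + $31,101 + $35,648 = $211,594 (over)
Dec 2022–May 2023: $48,131 + $36,018 + $2,231 + $31,101 + $35,648 + $7,554 = $160,683 (under)
4 windows exceed the threshold.

4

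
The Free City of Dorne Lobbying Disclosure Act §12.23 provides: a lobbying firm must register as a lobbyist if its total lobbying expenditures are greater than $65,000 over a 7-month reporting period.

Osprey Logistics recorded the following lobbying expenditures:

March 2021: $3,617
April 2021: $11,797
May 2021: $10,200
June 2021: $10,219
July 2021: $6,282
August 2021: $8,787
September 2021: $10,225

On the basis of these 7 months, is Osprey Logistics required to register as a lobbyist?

Total lobbying expenditures: $3,617 + $11,797 + $10,200 + $10,219 + $6,282 + $8,787 + $10,225 = $61,127.
$61,127 ≤ $65,000, so the threshold is not exceeded.

No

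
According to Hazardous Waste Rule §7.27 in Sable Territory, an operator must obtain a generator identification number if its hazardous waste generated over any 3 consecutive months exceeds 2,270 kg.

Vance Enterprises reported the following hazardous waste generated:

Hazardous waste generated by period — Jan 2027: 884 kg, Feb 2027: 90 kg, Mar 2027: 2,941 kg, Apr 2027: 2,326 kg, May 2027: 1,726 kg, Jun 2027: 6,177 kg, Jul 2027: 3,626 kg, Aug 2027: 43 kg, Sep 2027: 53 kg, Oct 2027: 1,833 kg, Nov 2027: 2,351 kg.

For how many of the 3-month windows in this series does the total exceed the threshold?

8

Jan 2027–Mar 2027: 884 kg + 90 kg + 2,941 kg = 3,915 kg (over)
Feb 2027–Apr 2027: 90 kg + 2,941 kg + 2,326 kg = 5,357 kg (over)
Mar 2027–May 2027: 2,941 kg + 2,326 kg + 1,726 kg = 6,993 kg (over)
Apr 2027–Jun 2027: 2,326 kg + 1,726 kg + 6,177 kg = 10,229 kg (over)
May 2027–Jul 2027: 1,726 kg + 6,177 kg + 3,626 kg = 11,529 kg (over)
Jun 2027–Aug 2027: 6,177 kg + 3,626 kg + 43 kg = 9,846 kg (over)
Jul 2027–Sep 2027: 3,626 kg + 43 kg + 53 kg = 3,722 kg (over)
Aug 2027–Oct 2027: 43 kg + 53 kg + 1,833 kg = 1,929 kg (under)
Sep 2027–Nov 2027: 53 kg + 1,833 kg + 2,351 kg = 4,237 kg (over)
8 windows exceed the threshold.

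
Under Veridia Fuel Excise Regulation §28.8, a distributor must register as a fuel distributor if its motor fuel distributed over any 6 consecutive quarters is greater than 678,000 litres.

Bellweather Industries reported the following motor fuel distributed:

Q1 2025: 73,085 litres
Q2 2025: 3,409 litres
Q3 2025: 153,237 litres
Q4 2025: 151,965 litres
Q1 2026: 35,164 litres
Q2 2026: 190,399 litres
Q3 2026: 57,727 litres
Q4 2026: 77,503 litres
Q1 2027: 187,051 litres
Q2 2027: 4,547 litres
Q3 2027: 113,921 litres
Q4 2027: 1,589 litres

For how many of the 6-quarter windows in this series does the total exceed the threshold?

Q1 2025–Q2 2026: 73,085 litres + 3,409 litres + 153,237 litres + 151,965 litres + 35,164 litres + 190,399 litres = 607,259 litres (under)
Q2 2025–Q3 2026: 3,409 litres + 153,237 litres + 151,965 litres + 35,164 litres + 190,399 litres + 57,727 litres = 591,901 litres (under)
Q3 2025–Q4 2026: 153,237 litres + 151,965 litres + 35,164 litres + 190,399 litres + 57,727 litres + 77,503 litres = 665,995 litres (under)
Q4 2025–Q1 2027: 151,965 litres + 35,164 litres + 190,399 litres + 57,727 litres + 77,503 litres + 187,051 litres = 699,809 litres (over)
Q1 2026–Q2 2027: 35,164 litres + 190,399 litres + 57,727 litres + 77,503 litres + 187,051 litres + 4,547 litres = 552,391 litres (under)
Q2 2026–Q3 2027: 190,399 litres + 57,727 litres + 77,503 litres + 187,051 litres + 4,547 litres + 113,921 litres = 631,148 litres (under)
Q3 2026–Q4 2027: 57,727 litres + 77,503 litres + 187,051 litres + 4,547 litres + 113,921 litres + 1,589 litres = 442,338 litres (under)
1 window exceeds the threshold.

1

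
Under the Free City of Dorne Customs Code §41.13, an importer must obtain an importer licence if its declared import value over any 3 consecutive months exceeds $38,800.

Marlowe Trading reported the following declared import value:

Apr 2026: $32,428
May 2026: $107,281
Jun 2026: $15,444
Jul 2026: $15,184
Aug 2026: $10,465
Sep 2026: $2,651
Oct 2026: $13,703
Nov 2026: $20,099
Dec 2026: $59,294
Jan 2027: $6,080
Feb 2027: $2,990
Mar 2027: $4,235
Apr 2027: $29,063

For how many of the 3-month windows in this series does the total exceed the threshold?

Apr 2026–Jun 2026: $32,428 + $107,281 + $15,444 = $155,153 (over)
May 2026–Jul 2026: $107,281 + $15,444 + $15,184 = $137,909 (over)
Jun 2026–Aug 2026: $15,444 + $15,184 + $10,465 = $41,093 (over)
Jul 2026–Sep 2026: $15,184 + $10,465 + $2,651 = $28,300 (under)
Aug 2026–Oct 2026: $10,465 + $2,651 + $13,703 = $26,819 (under)
Sep 2026–Nov 2026: $2,651 + $13,703 + $20,099 = $36,453 (under)
Oct 2026–Dec 2026: $13,703 + $20,099 + $59,294 = $93,096 (over)
Nov 2026–Jan 2027: $20,099 + $59,294 + $6,080 = $85,473 (over)
Dec 2026–Feb 2027: $59,294 + $6,080 + $2,990 = $68,364 (over)
Jan 2027–Mar 2027: $6,080 + $2,990 + $4,235 = $13,305 (under)
Feb 2027–Apr 2027: $2,990 + $4,235 + $29,063 = $36,288 (under)
6 windows exceed the threshold.

6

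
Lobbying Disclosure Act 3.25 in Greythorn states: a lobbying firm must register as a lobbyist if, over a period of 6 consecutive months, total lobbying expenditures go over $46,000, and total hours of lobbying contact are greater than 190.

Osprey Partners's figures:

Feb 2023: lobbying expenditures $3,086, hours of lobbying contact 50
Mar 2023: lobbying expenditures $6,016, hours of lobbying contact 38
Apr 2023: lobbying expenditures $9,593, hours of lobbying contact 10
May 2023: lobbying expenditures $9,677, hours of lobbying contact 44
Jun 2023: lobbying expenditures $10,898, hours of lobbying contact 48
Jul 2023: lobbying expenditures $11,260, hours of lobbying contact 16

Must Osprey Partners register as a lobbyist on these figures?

Total lobbying expenditures: $3,086 + $6,016 + $9,593 + $9,677 + $10,898 + $11,260 = $50,530 (> $46,000).
Total hours of lobbying contact: 50 + 38 + 10 + 44 + 48 + 16 = 206 (> 190).
The test is 'and': both thresholds are exceeded.

Yes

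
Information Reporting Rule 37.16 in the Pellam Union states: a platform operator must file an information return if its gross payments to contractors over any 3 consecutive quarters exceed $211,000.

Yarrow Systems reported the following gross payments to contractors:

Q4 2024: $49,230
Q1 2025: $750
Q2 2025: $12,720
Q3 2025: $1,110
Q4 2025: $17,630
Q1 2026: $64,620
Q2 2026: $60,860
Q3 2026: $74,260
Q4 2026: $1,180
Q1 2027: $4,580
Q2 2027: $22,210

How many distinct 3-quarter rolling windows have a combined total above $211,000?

0

Q4 2024–Q2 2025: $49,230 + $750 + $12,720 = $62,700 (under)
Q1 2025–Q3 2025: $750 + $12,720 + $1,110 = $14,580 (under)
Q2 2025–Q4 2025: $12,720 + $1,110 + $17,630 = $31,460 (under)
Q3 2025–Q1 2026: $1,110 + $17,630 + $64,620 = $83,360 (under)
Q4 2025–Q2 2026: $17,630 + $64,620 + $60,860 = $143,110 (under)
Q1 2026–Q3 2026: $64,620 + $60,860 + $74,260 = $199,740 (under)
Q2 2026–Q4 2026: $60,860 + $74,260 + $1,180 = $136,300 (under)
Q3 2026–Q1 2027: $74,260 + $1,180 + $4,580 = $80,020 (under)
Q4 2026–Q2 2027: $1,180 + $4,580 + $22,210 = $27,970 (under)
0 windows exceed the threshold.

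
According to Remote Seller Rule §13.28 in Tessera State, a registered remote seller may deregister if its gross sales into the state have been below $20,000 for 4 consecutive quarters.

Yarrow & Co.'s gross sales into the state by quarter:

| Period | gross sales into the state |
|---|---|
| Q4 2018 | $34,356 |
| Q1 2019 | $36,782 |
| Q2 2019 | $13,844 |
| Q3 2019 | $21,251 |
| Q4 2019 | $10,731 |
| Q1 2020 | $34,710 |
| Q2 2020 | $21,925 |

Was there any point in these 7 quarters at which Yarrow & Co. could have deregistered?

Quarters below $20,000: Q2 2019, Q4 2019.
Longest run of consecutive quarters below the threshold: 1.
1 < 4, so Yarrow & Co. never became eligible.

No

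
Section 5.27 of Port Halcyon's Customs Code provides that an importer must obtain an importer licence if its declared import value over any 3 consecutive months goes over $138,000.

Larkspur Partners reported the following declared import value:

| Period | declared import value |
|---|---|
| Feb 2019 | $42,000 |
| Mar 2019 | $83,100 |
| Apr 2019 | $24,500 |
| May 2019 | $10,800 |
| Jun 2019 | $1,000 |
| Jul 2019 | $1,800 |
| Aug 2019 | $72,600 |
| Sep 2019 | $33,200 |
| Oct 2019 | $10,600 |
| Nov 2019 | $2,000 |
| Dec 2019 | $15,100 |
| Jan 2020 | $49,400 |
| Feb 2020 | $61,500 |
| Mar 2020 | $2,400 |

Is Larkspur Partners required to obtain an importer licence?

Feb 2019–Apr 2019: $42,000 + $83,100 + $24,500 = $149,600 (over)
Mar 2019–May 2019: $83,100 + $24,500 + $10,800 = $118,400 (under)
Apr 2019–Jun 2019: $24,500 + $10,800 + $1,000 = $36,300 (under)
May 2019–Jul 2019: $10,800 + $1,000 + $1,800 = $13,600 (under)
Jun 2019–Aug 2019: $1,000 + $1,800 + $72,600 = $75,400 (under)
Jul 2019–Sep 2019: $1,800 + $72,600 + $33,200 = $107,600 (under)
Aug 2019–Oct 2019: $72,600 + $33,200 + $10,600 = $116,400 (under)
Sep 2019–Nov 2019: $33,200 + $10,600 + $2,000 = $45,800 (under)
Oct 2019–Dec 2019: $10,600 + $2,000 + $15,100 = $27,700 (under)
Nov 2019–Jan 2020: $2,000 + $15,100 + $49,400 = $66,500 (under)
Dec 2019–Feb 2020: $15,100 + $49,400 + $61,500 = $126,000 (under)
Jan 2020–Mar 2020: $49,400 + $61,500 + $2,400 = $113,300 (under)
At least one window exceeds $138,000.

Yes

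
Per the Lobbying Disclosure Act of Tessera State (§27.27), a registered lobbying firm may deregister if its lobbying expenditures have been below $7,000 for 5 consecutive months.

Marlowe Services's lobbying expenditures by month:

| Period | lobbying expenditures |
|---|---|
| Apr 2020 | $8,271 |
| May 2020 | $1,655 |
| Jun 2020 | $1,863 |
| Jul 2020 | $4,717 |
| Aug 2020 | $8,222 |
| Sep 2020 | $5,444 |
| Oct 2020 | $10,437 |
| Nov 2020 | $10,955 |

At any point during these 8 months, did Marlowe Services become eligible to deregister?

Months below $7,000: May 2020, Jun 2020, Jul 2020, Sep 2020.
Longest run of consecutive months below the threshold: 3.
3 < 5, so Marlowe Services never became eligible.

No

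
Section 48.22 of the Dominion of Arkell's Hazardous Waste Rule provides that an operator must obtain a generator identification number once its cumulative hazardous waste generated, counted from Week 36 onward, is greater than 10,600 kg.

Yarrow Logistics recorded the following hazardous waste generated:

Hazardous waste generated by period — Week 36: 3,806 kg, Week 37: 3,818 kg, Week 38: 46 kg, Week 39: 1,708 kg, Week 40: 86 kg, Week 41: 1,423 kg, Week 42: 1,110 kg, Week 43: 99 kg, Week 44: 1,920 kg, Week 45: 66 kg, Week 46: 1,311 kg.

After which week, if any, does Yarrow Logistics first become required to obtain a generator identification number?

Through Week 36: 3,806 kg
Through Week 37: 7,624 kg
Through Week 38: 7,670 kg
Through Week 39: 9,378 kg
Through Week 40: 9,464 kg
Through Week 41: 10,887 kg ← exceeds threshold

Week 41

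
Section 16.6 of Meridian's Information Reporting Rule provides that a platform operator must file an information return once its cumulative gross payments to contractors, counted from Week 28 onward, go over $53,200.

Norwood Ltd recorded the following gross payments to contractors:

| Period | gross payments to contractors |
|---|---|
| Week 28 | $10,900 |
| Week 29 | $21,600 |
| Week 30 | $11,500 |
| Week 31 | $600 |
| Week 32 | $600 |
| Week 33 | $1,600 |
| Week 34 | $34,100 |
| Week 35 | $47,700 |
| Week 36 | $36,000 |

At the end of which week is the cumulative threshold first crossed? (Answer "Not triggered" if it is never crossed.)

Through Week 28: $10,900
Through Week 29: $32,500
Through Week 30: $44,000
Through Week 31: $44,600
Through Week 32: $45,200
Through Week 33: $46,800
Through Week 34: $80,900 ← exceeds threshold

Week 34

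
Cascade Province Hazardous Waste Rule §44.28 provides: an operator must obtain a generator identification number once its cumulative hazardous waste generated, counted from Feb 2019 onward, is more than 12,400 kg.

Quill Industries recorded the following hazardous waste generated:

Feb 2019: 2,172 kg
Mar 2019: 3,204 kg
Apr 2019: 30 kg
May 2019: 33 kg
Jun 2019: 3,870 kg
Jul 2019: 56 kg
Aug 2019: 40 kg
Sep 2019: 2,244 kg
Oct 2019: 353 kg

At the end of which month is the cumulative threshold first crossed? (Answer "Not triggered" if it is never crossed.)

Through Feb 2019: 2,172 kg
Through Mar 2019: 5,376 kg
Through Apr 2019: 5,406 kg
Through May 2019: 5,439 kg
Through Jun 2019: 9,309 kg
Through Jul 2019: 9,365 kg
Through Aug 2019: 9,405 kg
Through Sep 2019: 11,649 kg
Through Oct 2019: 12,002 kg
Final cumulative total 12,002 kg ≤ 12,400 kg; the threshold is never exceeded.

Not triggered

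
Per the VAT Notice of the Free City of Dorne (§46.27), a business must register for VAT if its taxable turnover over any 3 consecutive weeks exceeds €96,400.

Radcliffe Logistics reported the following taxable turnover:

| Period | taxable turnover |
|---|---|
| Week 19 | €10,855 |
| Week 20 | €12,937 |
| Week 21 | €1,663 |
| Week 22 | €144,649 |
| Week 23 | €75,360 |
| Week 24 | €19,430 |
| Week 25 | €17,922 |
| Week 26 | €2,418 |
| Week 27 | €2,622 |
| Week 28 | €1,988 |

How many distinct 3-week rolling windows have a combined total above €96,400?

Week 19–Week 21: €10,855 + €12,937 + €1,663 = €25,455 (under)
Week 20–Week 22: €12,937 + €1,663 + €144,649 = €159,249 (over)
Week 21–Week 23: €1,663 + €144,649 + €75,360 = €221,672 (over)
Week 22–Week 24: €144,649 + €75,360 + €19,430 = €239,439 (over)
Week 23–Week 25: €75,360 + €19,430 + €17,922 = €112,712 (over)
Week 24–Week 26: €19,430 + €17,922 + €2,418 = €39,770 (under)
Week 25–Week 27: €17,922 + €2,418 + €2,622 = €22,962 (under)
Week 26–Week 28: €2,418 + €2,622 + €1,988 = €7,028 (under)
4 windows exceed the threshold.

4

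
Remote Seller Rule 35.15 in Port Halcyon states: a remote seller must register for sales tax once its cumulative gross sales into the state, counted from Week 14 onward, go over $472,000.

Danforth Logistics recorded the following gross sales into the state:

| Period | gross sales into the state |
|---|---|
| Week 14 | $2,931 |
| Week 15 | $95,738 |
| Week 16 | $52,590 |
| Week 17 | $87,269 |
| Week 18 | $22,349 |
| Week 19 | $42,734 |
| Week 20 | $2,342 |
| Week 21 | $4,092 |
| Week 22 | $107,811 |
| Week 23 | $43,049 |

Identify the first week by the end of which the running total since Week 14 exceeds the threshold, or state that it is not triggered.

Not triggered

Through Week 14: $2,931
Through Week 15: $98,669
Through Week 16: $151,259
Through Week 17: $238,528
Through Week 18: $260,877
Through Week 19: $303,611
Through Week 20: $305,953
Through Week 21: $310,045
Through Week 22: $417,856
Through Week 23: $460,905
Final cumulative total $460,905 ≤ $472,000; the threshold is never exceeded.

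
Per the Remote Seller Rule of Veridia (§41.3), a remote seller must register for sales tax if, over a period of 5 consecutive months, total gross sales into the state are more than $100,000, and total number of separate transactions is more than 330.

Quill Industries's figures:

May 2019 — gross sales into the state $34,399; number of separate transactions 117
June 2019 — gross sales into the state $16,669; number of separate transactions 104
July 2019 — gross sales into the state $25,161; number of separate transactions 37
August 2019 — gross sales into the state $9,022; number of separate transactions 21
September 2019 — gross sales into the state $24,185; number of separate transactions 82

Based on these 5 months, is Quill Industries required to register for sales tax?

Total gross sales into the state: $34,399 + $16,669 + $25,161 + $9,022 + $24,185 = $109,436 (> $100,000).
Total number of separate transactions: 117 + 104 + 37 + 21 + 82 = 361 (> 330).
The test is 'and': both thresholds are exceeded.

Yes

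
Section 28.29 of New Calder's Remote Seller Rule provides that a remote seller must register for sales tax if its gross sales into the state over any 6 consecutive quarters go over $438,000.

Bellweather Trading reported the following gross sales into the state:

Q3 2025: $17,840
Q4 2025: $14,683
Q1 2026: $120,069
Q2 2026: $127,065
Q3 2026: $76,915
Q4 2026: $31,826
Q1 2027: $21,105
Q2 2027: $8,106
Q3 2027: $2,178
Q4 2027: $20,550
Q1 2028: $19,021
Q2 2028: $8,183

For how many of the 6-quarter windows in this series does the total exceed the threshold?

0

Q3 2025–Q4 2026: $17,840 + $14,683 + $120,069 + $127,065 + $76,915 + $31,826 = $388,398 (under)
Q4 2025–Q1 2027: $14,683 + $120,069 + $127,065 + $76,915 + $31,826 + $21,105 = $391,663 (under)
Q1 2026–Q2 2027: $120,069 + $127,065 + $76,915 + $31,826 + $21,105 + $8,106 = $385,086 (under)
Q2 2026–Q3 2027: $127,065 + $76,915 + $31,826 + $21,105 + $8,106 + $2,178 = $267,195 (under)
Q3 2026–Q4 2027: $76,915 + $31,826 + $21,105 + $8,106 + $2,178 + $20,550 = $160,680 (under)
Q4 2026–Q1 2028: $31,826 + $21,105 + $8,106 + $2,178 + $20,550 + $19,021 = $102,786 (under)
Q1 2027–Q2 2028: $21,105 + $8,106 + $2,178 + $20,550 + $19,021 + $8,183 = $79,143 (under)
0 windows exceed the threshold.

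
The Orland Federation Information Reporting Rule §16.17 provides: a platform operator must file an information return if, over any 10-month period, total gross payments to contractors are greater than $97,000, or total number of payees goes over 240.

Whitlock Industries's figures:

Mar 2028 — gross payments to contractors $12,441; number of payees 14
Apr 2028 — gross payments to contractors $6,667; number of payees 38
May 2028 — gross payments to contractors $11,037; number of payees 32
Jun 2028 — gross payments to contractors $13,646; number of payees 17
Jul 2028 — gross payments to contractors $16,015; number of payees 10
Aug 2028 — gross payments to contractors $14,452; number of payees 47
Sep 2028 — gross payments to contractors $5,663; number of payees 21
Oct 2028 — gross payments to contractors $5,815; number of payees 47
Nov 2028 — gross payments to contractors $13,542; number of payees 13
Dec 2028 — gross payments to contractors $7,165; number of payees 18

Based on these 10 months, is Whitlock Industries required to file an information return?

Yes

Total gross payments to contractors: $12,441 + $6,667 + $11,037 + $13,646 + $16,015 + $14,452 + $5,663 + $5,815 + $13,542 + $7,165 = $106,443 (> $97,000).
Total number of payees: 14 + 38 + 32 + 17 + 10 + 47 + 21 + 47 + 13 + 18 = 257 (> 240).
The test is 'or': at least one threshold is exceeded.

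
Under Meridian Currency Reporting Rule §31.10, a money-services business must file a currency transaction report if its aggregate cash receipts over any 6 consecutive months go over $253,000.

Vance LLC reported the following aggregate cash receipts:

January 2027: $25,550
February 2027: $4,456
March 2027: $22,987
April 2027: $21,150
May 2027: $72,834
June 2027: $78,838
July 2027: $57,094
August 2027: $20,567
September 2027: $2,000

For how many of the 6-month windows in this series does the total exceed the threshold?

2

January 2027–June 2027: $25,550 + $4,456 + $22,987 + $21,150 + $72,834 + $78,838 = $225,815 (under)
February 2027–July 2027: $4,456 + $22,987 + $21,150 + $72,834 + $78,838 + $57,094 = $257,359 (over)
March 2027–August 2027: $22,987 + $21,150 + $72,834 + $78,838 + $57,094 + $20,567 = $273,470 (over)
April 2027–September 2027: $21,150 + $72,834 + $78,838 + $57,094 + $20,567 + $2,000 = $252,483 (under)
2 windows exceed the threshold.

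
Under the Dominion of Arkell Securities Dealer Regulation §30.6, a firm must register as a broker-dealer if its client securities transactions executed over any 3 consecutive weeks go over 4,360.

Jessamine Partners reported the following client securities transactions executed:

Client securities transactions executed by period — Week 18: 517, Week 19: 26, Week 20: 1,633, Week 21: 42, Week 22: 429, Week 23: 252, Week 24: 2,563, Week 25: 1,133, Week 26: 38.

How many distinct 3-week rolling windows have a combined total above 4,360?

Week 18–Week 20: 517 + 26 + 1,633 = 2,176 (under)
Week 19–Week 21: 26 + 1,633 + 42 = 1,701 (under)
Week 20–Week 22: 1,633 + 42 + 429 = 2,104 (under)
Week 21–Week 23: 42 + 429 + 252 = 723 (under)
Week 22–Week 24: 429 + 252 + 2,563 = 3,244 (under)
Week 23–Week 25: 252 + 2,563 + 1,133 = 3,948 (under)
Week 24–Week 26: 2,563 + 1,133 + 38 = 3,734 (under)
0 windows exceed the threshold.

0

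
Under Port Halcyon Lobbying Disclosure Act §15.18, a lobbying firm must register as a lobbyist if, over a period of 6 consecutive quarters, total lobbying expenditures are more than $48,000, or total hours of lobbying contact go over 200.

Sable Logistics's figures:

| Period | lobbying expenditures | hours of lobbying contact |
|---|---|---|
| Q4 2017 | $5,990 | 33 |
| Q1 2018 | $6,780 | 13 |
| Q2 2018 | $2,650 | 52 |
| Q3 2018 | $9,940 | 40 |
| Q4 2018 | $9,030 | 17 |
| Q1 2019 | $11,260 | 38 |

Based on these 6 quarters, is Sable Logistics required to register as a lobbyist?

Total lobbying expenditures: $5,990 + $6,780 + $2,650 + $9,940 + $9,030 + $11,260 = $45,650 (≤ $48,000).
Total hours of lobbying contact: 33 + 13 + 52 + 40 + 17 + 38 = 193 (≤ 200).
The test is 'or': neither threshold is exceeded.

No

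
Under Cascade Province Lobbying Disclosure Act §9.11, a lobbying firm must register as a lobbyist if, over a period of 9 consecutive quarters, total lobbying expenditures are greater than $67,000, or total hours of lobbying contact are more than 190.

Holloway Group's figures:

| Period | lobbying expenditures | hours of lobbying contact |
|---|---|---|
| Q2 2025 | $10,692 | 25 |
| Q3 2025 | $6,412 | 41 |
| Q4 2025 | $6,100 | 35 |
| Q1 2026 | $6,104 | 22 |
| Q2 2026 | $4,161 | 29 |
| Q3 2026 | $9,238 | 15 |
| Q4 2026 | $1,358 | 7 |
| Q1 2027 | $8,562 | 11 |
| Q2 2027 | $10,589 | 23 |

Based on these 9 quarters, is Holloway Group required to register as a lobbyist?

Yes

Total lobbying expenditures: $10,692 + $6,412 + $6,100 + $6,104 + $4,161 + $9,238 + $1,358 + $8,562 + $10,589 = $63,216 (≤ $67,000).
Total hours of lobbying contact: 25 + 41 + 35 + 22 + 29 + 15 + 7 + 11 + 23 = 208 (> 190).
The test is 'or': at least one threshold is exceeded.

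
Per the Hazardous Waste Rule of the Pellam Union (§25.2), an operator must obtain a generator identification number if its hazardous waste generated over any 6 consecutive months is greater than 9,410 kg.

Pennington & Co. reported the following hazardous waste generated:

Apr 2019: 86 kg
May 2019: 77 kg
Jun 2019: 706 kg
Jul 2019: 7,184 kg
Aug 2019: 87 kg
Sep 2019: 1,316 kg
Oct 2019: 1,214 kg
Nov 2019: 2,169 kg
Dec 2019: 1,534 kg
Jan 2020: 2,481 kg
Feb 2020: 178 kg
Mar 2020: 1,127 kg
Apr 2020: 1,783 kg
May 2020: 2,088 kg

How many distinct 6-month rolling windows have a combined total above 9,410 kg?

4

Apr 2019–Sep 2019: 86 kg + 77 kg + 706 kg + 7,184 kg + 87 kg + 1,316 kg = 9,456 kg (over)
May 2019–Oct 2019: 77 kg + 706 kg + 7,184 kg + 87 kg + 1,316 kg + 1,214 kg = 10,584 kg (over)
Jun 2019–Nov 2019: 706 kg + 7,184 kg + 87 kg + 1,316 kg + 1,214 kg + 2,169 kg = 12,676 kg (over)
Jul 2019–Dec 2019: 7,184 kg + 87 kg + 1,316 kg + 1,214 kg + 2,169 kg + 1,534 kg = 13,504 kg (over)
Aug 2019–Jan 2020: 87 kg + 1,316 kg + 1,214 kg + 2,169 kg + 1,534 kg + 2,481 kg = 8,801 kg (under)
Sep 2019–Feb 2020: 1,316 kg + 1,214 kg + 2,169 kg + 1,534 kg + 2,481 kg + 178 kg = 8,892 kg (under)
Oct 2019–Mar 2020: 1,214 kg + 2,169 kg + 1,534 kg + 2,481 kg + 178 kg + 1,127 kg = 8,703 kg (under)
Nov 2019–Apr 2020: 2,169 kg + 1,534 kg + 2,481 kg + 178 kg + 1,127 kg + 1,783 kg = 9,272 kg (under)
Dec 2019–May 2020: 1,534 kg + 2,481 kg + 178 kg + 1,127 kg + 1,783 kg + 2,088 kg = 9,191 kg (under)
4 windows exceed the threshold.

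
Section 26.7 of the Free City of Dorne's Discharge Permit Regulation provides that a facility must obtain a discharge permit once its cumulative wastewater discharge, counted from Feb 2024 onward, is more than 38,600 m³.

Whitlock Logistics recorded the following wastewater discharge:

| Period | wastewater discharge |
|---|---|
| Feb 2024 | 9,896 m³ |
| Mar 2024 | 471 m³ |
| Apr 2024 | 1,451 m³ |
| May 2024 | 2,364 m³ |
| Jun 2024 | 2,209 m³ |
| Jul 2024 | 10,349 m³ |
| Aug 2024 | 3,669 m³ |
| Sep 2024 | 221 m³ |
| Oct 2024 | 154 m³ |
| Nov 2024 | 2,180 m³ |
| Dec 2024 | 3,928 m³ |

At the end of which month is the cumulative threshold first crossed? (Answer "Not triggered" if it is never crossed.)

Through Feb 2024: 9,896 m³
Through Mar 2024: 10,367 m³
Through Apr 2024: 11,818 m³
Through May 2024: 14,182 m³
Through Jun 2024: 16,391 m³
Through Jul 2024: 26,740 m³
Through Aug 2024: 30,409 m³
Through Sep 2024: 30,630 m³
Through Oct 2024: 30,784 m³
Through Nov 2024: 32,964 m³
Through Dec 2024: 36,892 m³
Final cumulative total 36,892 m³ ≤ 38,600 m³; the threshold is never exceeded.

Not triggered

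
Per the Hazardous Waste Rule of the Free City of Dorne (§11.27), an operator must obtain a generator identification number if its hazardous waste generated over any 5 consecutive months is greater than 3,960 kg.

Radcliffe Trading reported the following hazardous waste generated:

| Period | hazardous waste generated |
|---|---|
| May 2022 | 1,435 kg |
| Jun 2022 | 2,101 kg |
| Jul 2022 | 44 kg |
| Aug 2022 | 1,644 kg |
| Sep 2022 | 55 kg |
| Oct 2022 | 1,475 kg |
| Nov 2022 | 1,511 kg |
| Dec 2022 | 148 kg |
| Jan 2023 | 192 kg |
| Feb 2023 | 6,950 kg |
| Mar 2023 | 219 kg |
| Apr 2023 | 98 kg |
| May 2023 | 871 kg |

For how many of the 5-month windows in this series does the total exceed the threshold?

May 2022–Sep 2022: 1,435 kg + 2,101 kg + 44 kg + 1,644 kg + 55 kg = 5,279 kg (over)
Jun 2022–Oct 2022: 2,101 kg + 44 kg + 1,644 kg + 55 kg + 1,475 kg = 5,319 kg (over)
Jul 2022–Nov 2022: 44 kg + 1,644 kg + 55 kg + 1,475 kg + 1,511 kg = 4,729 kg (over)
Aug 2022–Dec 2022: 1,644 kg + 55 kg + 1,475 kg + 1,511 kg + 148 kg = 4,833 kg (over)
Sep 2022–Jan 2023: 55 kg + 1,475 kg + 1,511 kg + 148 kg + 192 kg = 3,381 kg (under)
Oct 2022–Feb 2023: 1,475 kg + 1,511 kg + 148 kg + 192 kg + 6,950 kg = 10,276 kg (over)
Nov 2022–Mar 2023: 1,511 kg + 148 kg + 192 kg + 6,950 kg + 219 kg = 9,020 kg (over)
Dec 2022–Apr 2023: 148 kg + 192 kg + 6,950 kg + 219 kg + 98 kg = 7,607 kg (over)
Jan 2023–May 2023: 192 kg + 6,950 kg + 219 kg + 98 kg + 871 kg = 8,330 kg (over)
8 windows exceed the threshold.

8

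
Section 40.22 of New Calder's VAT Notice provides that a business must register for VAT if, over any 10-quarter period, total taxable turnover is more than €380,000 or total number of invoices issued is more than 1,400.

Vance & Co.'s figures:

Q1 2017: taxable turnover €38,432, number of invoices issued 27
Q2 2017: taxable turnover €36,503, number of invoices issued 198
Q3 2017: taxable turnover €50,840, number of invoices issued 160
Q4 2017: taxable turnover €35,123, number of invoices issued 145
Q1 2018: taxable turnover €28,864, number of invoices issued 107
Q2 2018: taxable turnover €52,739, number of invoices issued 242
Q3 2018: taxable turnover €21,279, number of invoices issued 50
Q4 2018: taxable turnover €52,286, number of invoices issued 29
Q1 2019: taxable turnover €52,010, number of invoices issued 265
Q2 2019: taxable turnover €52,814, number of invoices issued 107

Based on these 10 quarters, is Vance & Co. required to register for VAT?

Yes

Total taxable turnover: €38,432 + €36,503 + €50,840 + €35,123 + €28,864 + €52,739 + €21,279 + €52,286 + €52,010 + €52,814 = €420,890 (> €380,000).
Total number of invoices issued: 27 + 198 + 160 + 145 + 107 + 242 + 50 + 29 + 265 + 107 = 1,330 (≤ 1,400).
The test is 'or': at least one threshold is exceeded.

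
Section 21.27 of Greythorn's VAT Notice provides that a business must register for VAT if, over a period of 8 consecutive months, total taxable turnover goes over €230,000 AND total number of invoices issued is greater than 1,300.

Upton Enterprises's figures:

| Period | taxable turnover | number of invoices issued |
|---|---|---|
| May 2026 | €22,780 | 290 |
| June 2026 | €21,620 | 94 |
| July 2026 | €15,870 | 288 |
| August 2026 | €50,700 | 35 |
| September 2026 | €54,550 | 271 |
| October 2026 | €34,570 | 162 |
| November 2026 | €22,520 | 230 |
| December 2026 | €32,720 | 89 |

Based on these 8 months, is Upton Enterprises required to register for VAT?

Total taxable turnover: €22,780 + €21,620 + €15,870 + €50,700 + €54,550 + €34,570 + €22,520 + €32,720 = €255,330 (> €230,000).
Total number of invoices issued: 290 + 94 + 288 + 35 + 271 + 162 + 230 + 89 = 1,459 (> 1,300).
The test is 'and': both thresholds are exceeded.

Yes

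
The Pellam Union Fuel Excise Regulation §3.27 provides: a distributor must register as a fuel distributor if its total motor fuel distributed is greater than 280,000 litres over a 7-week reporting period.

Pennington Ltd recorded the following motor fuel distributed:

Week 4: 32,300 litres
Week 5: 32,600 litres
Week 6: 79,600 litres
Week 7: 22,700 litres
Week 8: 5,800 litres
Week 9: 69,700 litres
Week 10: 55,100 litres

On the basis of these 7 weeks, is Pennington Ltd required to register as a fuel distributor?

Total motor fuel distributed: 32,300 litres + 32,600 litres + 79,600 litres + 22,700 litres + 5,800 litres + 69,700 litres + 55,100 litres = 297,800 litres.
297,800 litres > 280,000 litres, so the threshold is exceeded.

Yes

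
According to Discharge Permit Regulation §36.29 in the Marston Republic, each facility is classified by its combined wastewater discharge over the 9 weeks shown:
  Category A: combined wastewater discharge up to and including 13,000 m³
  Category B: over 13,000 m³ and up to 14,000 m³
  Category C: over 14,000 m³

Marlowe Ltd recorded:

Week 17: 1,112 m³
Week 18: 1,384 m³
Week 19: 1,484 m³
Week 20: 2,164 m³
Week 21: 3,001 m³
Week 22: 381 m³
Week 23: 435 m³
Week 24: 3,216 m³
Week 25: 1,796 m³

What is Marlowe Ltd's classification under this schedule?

Combined wastewater discharge: 1,112 m³ + 1,384 m³ + 1,484 m³ + 2,164 m³ + 3,001 m³ + 381 m³ + 435 m³ + 3,216 m³ + 1,796 m³ = 14,973 m³.
14,973 m³ > 14,000 m³, so Category C applies.

Category C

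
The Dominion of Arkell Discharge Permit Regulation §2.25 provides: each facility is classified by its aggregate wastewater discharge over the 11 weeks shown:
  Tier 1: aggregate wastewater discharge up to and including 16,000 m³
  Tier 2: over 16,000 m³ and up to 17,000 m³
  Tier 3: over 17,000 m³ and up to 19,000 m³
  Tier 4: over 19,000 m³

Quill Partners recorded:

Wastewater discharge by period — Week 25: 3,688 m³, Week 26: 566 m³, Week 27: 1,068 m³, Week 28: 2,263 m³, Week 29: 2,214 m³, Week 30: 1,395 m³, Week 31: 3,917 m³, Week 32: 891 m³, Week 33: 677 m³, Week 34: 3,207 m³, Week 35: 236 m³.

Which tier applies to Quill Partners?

Aggregate wastewater discharge: 3,688 m³ + 566 m³ + 1,068 m³ + 2,263 m³ + 2,214 m³ + 1,395 m³ + 3,917 m³ + 891 m³ + 677 m³ + 3,207 m³ + 236 m³ = 20,122 m³.
20,122 m³ > 19,000 m³, so Tier 4 applies.

Tier 4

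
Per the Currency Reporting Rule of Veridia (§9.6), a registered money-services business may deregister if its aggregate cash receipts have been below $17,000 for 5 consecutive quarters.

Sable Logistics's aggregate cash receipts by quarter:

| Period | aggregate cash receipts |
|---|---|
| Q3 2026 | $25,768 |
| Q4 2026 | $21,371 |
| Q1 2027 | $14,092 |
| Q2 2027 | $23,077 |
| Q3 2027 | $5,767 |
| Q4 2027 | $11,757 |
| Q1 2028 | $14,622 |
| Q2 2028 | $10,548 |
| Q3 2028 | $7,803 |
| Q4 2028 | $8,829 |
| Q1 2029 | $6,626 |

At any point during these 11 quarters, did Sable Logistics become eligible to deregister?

Quarters below $17,000: Q1 2027, Q3 2027, Q4 2027, Q1 2028, Q2 2028, Q3 2028, Q4 2028, Q1 2029.
Longest run of consecutive quarters below the threshold: 7.
7 ≥ 5, so Sable Logistics became eligible.

Yes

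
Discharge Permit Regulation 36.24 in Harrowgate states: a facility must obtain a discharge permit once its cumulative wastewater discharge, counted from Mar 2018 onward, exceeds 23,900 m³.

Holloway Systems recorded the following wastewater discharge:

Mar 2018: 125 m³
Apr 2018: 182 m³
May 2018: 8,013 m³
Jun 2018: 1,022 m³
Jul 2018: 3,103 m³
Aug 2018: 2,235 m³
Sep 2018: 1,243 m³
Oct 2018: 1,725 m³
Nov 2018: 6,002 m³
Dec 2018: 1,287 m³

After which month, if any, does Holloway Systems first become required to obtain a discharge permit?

Through Mar 2018: 125 m³
Through Apr 2018: 307 m³
Through May 2018: 8,320 m³
Through Jun 2018: 9,342 m³
Through Jul 2018: 12,445 m³
Through Aug 2018: 14,680 m³
Through Sep 2018: 15,923 m³
Through Oct 2018: 17,648 m³
Through Nov 2018: 23,650 m³
Through Dec 2018: 24,937 m³ ← exceeds threshold

Dec 2018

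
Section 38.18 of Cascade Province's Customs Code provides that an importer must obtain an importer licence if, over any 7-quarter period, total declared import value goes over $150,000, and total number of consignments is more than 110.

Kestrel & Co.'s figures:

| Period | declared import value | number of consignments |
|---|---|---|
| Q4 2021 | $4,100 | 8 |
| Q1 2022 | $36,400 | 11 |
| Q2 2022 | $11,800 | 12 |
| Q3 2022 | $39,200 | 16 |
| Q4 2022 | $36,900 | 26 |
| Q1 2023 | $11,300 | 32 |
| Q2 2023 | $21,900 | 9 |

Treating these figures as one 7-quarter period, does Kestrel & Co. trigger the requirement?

Yes

Total declared import value: $4,100 + $36,400 + $11,800 + $39,200 + $36,900 + $11,300 + $21,900 = $161,600 (> $150,000).
Total number of consignments: 8 + 11 + 12 + 16 + 26 + 32 + 9 = 114 (> 110).
The test is 'and': both thresholds are exceeded.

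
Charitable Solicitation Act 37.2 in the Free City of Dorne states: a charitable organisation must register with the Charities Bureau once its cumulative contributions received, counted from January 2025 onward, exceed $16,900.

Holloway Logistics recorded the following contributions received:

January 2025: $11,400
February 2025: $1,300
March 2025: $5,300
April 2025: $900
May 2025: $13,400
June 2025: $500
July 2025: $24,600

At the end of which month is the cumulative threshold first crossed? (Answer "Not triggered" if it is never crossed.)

Through January 2025: $11,400
Through February 2025: $12,700
Through March 2025: $18,000 ← exceeds threshold

March 2025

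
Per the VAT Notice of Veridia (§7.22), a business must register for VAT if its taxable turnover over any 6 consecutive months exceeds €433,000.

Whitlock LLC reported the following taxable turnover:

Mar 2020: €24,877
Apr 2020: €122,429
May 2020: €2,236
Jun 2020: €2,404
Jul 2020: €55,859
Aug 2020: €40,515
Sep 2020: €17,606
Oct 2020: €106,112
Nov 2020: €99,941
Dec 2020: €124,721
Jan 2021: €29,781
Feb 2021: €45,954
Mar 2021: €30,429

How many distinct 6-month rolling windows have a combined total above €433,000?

Mar 2020–Aug 2020: €24,877 + €122,429 + €2,236 + €2,404 + €55,859 + €40,515 = €248,320 (under)
Apr 2020–Sep 2020: €122,429 + €2,236 + €2,404 + €55,859 + €40,515 + €17,606 = €241,049 (under)
May 2020–Oct 2020: €2,236 + €2,404 + €55,859 + €40,515 + €17,606 + €106,112 = €224,732 (under)
Jun 2020–Nov 2020: €2,404 + €55,859 + €40,515 + €17,606 + €106,112 + €99,941 = €322,437 (under)
Jul 2020–Dec 2020: €55,859 + €40,515 + €17,606 + €106,112 + €99,941 + €124,721 = €444,754 (over)
Aug 2020–Jan 2021: €40,515 + €17,606 + €106,112 + €99,941 + €124,721 + €29,781 = €418,676 (under)
Sep 2020–Feb 2021: €17,606 + €106,112 + €99,941 + €124,721 + €29,781 + €45,954 = €424,115 (under)
Oct 2020–Mar 2021: €106,112 + €99,941 + €124,721 + €29,781 + €45,954 + €30,429 = €436,938 (over)
2 windows exceed the threshold.

2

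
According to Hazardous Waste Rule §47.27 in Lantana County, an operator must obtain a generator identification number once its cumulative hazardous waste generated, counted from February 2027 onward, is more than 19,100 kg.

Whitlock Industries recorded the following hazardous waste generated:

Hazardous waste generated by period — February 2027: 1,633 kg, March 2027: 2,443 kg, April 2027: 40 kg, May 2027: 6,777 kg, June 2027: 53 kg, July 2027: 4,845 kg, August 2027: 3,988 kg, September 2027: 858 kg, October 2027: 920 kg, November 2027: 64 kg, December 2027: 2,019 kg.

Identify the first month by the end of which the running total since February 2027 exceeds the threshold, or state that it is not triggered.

Through February 2027: 1,633 kg
Through March 2027: 4,076 kg
Through April 2027: 4,116 kg
Through May 2027: 10,893 kg
Through June 2027: 10,946 kg
Through July 2027: 15,791 kg
Through August 2027: 19,779 kg ← exceeds threshold

August 2027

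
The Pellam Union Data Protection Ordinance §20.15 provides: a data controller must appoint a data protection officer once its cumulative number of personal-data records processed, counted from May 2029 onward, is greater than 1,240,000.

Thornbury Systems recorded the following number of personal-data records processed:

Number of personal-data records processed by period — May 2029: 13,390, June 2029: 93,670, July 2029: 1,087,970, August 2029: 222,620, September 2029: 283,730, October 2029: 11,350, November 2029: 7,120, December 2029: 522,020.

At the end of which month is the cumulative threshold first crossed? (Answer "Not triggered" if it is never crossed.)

Through May 2029: 13,390
Through June 2029: 107,060
Through July 2029: 1,195,030
Through August 2029: 1,417,650 ← exceeds threshold

August 2029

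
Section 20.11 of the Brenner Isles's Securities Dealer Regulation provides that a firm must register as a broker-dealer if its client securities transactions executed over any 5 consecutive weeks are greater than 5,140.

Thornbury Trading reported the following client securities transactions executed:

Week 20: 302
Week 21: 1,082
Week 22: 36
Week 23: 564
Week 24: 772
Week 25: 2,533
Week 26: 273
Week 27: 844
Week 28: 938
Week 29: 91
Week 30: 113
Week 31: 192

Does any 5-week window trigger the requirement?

Yes

Week 20–Week 24: 302 + 1,082 + 36 + 564 + 772 = 2,756 (under)
Week 21–Week 25: 1,082 + 36 + 564 + 772 + 2,533 = 4,987 (under)
Week 22–Week 26: 36 + 564 + 772 + 2,533 + 273 = 4,178 (under)
Week 23–Week 27: 564 + 772 + 2,533 + 273 + 844 = 4,986 (under)
Week 24–Week 28: 772 + 2,533 + 273 + 844 + 938 = 5,360 (over)
Week 25–Week 29: 2,533 + 273 + 844 + 938 + 91 = 4,679 (under)
Week 26–Week 30: 273 + 844 + 938 + 91 + 113 = 2,259 (under)
Week 27–Week 31: 844 + 938 + 91 + 113 + 192 = 2,178 (under)
At least one window exceeds 5,140.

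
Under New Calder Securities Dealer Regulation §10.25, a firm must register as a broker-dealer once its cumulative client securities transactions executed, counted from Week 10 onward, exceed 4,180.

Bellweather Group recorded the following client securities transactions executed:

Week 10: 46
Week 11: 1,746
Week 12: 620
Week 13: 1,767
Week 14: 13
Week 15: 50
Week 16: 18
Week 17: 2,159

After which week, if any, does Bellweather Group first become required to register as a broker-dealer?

Through Week 10: 46
Through Week 11: 1,792
Through Week 12: 2,412
Through Week 13: 4,179
Through Week 14: 4,192 ← exceeds threshold

Week 14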